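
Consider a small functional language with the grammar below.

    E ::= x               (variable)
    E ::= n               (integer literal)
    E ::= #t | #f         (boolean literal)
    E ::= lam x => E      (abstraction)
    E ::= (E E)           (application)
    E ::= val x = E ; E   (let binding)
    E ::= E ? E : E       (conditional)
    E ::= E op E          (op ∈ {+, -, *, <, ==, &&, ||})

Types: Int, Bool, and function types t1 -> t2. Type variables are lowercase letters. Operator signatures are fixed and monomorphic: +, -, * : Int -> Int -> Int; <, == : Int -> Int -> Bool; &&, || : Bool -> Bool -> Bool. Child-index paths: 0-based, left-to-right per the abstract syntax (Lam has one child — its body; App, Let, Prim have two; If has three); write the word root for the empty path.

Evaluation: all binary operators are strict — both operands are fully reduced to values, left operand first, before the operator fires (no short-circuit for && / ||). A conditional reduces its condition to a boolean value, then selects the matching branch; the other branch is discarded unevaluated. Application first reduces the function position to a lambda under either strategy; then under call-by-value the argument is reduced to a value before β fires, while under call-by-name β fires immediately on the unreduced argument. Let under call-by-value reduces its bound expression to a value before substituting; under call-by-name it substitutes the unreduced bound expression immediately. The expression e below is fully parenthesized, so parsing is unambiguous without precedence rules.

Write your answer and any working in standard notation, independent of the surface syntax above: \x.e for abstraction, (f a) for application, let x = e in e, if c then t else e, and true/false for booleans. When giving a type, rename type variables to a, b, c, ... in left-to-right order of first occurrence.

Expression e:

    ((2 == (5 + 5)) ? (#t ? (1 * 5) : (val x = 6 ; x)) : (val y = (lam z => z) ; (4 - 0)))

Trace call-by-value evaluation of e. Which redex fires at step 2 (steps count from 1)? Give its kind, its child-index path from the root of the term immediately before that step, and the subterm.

Answer: delta at 0 : (2 == 10)

Trace:
step 0: (if (2 == (5 + 5)) then (if true then (1 * 5) else (let x = 6 in x)) else (let y = (\z.z) in (4 - 0)))
step 1: [delta@0.1] (if (2 == 10) then (if true then (1 * 5) else (let x = 6 in x)) else (let y = (\z.z) in (4 - 0)))
step 2: [delta@0] (if false then (if true then (1 * 5) else (let x = 6 in x)) else (let y = (\z.z) in (4 - 0)))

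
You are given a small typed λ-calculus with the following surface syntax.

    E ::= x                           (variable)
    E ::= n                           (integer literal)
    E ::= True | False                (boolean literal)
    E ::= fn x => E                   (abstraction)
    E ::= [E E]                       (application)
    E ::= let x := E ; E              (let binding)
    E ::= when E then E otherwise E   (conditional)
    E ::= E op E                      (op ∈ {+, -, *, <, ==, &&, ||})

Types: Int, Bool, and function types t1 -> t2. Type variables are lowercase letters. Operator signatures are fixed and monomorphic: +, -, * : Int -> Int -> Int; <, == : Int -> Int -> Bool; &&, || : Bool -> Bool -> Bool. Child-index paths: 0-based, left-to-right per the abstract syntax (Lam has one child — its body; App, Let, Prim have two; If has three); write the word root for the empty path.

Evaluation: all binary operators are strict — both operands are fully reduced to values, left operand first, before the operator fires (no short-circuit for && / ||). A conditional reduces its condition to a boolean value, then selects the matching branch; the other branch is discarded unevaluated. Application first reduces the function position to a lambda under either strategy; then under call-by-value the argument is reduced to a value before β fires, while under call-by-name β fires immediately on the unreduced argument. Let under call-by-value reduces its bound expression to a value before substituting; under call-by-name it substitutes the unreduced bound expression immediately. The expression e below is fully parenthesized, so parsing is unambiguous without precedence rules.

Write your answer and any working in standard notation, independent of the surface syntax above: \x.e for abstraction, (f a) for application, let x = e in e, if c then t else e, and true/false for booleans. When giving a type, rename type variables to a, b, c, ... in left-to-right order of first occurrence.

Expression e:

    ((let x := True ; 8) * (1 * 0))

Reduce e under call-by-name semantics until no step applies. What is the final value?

Answer: 0

Trace:
step 0: ((let x = true in 8) * (1 * 0))
step 1: [let@0] (8 * (1 * 0))
step 2: [delta@1] (8 * 0)
step 3: [delta@root] 0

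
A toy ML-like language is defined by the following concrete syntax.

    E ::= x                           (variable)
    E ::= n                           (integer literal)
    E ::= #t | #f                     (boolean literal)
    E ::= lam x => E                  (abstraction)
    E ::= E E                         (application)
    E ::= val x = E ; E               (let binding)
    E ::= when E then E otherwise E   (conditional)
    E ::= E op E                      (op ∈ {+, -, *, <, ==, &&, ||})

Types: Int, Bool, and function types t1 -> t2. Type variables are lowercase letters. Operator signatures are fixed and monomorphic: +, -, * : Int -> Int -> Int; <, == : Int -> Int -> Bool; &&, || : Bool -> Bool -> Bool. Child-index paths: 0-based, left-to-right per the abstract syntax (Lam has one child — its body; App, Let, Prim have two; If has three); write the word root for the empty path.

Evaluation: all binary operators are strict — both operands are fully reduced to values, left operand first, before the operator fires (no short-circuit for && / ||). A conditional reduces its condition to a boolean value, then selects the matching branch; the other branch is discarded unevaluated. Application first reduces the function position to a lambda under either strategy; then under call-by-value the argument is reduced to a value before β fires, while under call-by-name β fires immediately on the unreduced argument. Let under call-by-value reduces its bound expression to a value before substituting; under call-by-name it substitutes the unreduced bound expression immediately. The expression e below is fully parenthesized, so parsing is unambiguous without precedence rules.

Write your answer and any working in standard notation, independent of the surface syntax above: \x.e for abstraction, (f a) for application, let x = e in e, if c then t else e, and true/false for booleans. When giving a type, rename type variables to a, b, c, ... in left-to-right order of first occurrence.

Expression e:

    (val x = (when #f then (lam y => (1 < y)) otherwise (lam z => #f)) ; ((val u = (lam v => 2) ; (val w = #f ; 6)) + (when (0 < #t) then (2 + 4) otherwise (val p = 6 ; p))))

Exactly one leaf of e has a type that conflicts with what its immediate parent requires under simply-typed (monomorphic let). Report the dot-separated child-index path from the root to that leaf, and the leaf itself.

Derivation:
  unify Bool ~ Bool
  unify Int ~ Int
y : a
  unify a ~ Int
\y._ : Int -> Bool
\z._ : b -> Bool
  unify Int -> Bool ~ b -> Bool
  unify Int ~ b
  unify Bool ~ Bool
let x : Int -> Bool
\v._ : c -> Int
let u : c -> Int
let w : Bool
  unify Int ~ Int
  unify Int ~ Int
  unify Bool ~ Int
  FAIL: mismatch Bool ~ Int

Answer: 1.1.0.1 : true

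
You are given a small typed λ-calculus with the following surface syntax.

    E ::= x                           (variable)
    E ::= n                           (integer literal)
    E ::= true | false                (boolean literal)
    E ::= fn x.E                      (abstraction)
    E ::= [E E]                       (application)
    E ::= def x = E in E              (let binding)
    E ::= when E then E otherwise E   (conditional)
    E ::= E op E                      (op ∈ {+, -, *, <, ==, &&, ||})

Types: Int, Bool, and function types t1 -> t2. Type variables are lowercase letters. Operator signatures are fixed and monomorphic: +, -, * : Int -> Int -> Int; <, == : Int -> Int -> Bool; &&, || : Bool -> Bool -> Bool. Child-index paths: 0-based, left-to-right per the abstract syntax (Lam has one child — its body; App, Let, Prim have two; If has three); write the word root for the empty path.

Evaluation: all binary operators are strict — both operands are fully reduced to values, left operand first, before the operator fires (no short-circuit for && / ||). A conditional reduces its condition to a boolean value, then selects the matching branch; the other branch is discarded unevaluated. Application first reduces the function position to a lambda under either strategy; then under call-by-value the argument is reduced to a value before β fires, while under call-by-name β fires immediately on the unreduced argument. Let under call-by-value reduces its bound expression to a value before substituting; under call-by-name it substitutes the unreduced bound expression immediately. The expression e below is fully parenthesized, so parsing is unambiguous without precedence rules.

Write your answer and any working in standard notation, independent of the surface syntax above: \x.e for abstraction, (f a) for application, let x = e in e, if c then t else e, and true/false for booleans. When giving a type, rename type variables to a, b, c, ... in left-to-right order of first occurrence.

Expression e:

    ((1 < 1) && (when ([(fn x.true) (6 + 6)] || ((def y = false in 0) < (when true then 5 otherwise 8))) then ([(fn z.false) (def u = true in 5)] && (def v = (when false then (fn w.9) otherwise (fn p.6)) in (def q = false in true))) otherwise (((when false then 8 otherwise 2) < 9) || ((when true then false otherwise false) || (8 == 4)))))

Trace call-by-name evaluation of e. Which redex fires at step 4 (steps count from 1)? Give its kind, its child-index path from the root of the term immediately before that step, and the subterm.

Answer: if at 1.0.1.1 : (if true then 5 else 8)

Trace:
step 0: ((1 < 1) && (if (((\x.true) (6 + 6)) || ((let y = false in 0) < (if true then 5 else 8))) then (((\z.false) (let u = true in 5)) && (let v = (if false then (\w.9) else (\p.6)) in (let q = false in true))) else (((if false then 8 else 2) < 9) || ((if true then false else false) || (8 == 4)))))
step 1: [delta@0] (false && (if (((\x.true) (6 + 6)) || ((let y = false in 0) < (if true then 5 else 8))) then (((\z.false) (let u = true in 5)) && (let v = (if false then (\w.9) else (\p.6)) in (let q = false in true))) else (((if false then 8 else 2) < 9) || ((if true then false else false) || (8 == 4)))))
step 2: [beta@1.0.0] (false && (if (true || ((let y = false in 0) < (if true then 5 else 8))) then (((\z.false) (let u = true in 5)) && (let v = (if false then (\w.9) else (\p.6)) in (let q = false in true))) else (((if false then 8 else 2) < 9) || ((if true then false else false) || (8 == 4)))))
step 3: [let@1.0.1.0] (false && (if (true || (0 < (if true then 5 else 8))) then (((\z.false) (let u = true in 5)) && (let v = (if false then (\w.9) else (\p.6)) in (let q = false in true))) else (((if false then 8 else 2) < 9) || ((if true then false else false) || (8 == 4)))))
step 4: [if@1.0.1.1] (false && (if (true || (0 < 5)) then (((\z.false) (let u = true in 5)) && (let v = (if false then (\w.9) else (\p.6)) in (let q = false in true))) else (((if false then 8 else 2) < 9) || ((if true then false else false) || (8 == 4)))))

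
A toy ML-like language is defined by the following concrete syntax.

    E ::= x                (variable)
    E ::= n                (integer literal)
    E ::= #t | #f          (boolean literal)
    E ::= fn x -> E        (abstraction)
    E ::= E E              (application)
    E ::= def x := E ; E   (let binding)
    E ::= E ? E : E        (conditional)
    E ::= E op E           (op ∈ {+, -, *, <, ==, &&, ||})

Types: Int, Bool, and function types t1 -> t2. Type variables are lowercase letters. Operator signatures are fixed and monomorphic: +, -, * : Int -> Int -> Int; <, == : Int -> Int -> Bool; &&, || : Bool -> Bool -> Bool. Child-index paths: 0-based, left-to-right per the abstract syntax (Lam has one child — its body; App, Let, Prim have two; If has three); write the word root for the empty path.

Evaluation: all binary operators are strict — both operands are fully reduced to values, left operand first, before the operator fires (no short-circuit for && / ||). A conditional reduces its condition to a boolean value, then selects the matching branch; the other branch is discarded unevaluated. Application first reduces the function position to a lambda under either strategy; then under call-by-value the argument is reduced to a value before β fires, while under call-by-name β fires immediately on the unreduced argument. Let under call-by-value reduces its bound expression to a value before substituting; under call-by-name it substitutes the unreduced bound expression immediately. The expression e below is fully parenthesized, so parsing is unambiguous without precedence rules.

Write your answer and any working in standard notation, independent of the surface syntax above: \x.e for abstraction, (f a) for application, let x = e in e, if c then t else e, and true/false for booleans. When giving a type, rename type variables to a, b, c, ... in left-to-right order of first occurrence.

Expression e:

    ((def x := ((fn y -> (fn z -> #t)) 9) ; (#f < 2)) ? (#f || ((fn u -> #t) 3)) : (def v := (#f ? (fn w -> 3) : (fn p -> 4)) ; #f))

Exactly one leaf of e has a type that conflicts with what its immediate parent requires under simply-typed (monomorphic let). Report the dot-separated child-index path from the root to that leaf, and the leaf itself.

Answer: 0.1.0 : false

Trace:
\z._ : b -> Bool
\y._ : a -> b -> Bool
  unify a -> b -> Bool ~ Int -> c
  unify a ~ Int
  unify b -> Bool ~ c
_ _ : b -> Bool
let x : b -> Bool
  unify Bool ~ Int
  FAIL: mismatch Bool ~ Int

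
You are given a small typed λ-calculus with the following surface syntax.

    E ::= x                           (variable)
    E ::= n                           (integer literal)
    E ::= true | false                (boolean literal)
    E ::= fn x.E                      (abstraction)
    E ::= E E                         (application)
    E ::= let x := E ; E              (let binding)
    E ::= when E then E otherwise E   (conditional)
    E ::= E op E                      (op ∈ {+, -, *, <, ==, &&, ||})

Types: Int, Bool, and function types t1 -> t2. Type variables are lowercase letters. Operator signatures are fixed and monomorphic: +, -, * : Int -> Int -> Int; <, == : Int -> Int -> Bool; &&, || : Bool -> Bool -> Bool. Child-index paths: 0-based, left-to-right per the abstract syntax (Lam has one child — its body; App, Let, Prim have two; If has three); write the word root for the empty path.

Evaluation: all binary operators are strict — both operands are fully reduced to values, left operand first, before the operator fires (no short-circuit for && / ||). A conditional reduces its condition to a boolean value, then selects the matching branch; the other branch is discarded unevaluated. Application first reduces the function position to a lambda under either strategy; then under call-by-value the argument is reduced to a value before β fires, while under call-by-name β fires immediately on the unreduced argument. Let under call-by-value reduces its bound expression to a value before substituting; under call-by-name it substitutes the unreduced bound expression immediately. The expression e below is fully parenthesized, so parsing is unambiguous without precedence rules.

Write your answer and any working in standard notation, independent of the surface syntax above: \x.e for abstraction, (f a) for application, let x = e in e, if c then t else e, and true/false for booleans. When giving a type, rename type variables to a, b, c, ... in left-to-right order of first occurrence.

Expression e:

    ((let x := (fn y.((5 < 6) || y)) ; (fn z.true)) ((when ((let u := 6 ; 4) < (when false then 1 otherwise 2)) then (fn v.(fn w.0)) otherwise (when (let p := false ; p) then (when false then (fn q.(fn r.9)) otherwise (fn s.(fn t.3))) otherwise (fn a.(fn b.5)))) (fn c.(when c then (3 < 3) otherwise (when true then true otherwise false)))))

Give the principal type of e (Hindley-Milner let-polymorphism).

Answer: Bool

Working:
  unify Int ~ Int
  unify Int ~ Int
  unify Bool ~ Bool
y : a
  unify a ~ Bool
\y._ : Bool -> Bool
let x : Bool -> Bool
\z._ : b -> Bool
let u : Int
  unify Int ~ Int
  unify Bool ~ Bool
  unify Int ~ Int
  unify Int ~ Int
  unify Bool ~ Bool
\w._ : d -> Int
\v._ : c -> d -> Int
let p : Bool
p : Bool
  unify Bool ~ Bool
  unify Bool ~ Bool
\r._ : f -> Int
\q._ : e -> f -> Int
\t._ : h -> Int
\s._ : g -> h -> Int
  unify e -> f -> Int ~ g -> h -> Int
  unify e ~ g
  unify f -> Int ~ h -> Int
  unify f ~ h
  unify Int ~ Int
\b._ : j -> Int
\a._ : i -> j -> Int
  unify g -> h -> Int ~ i -> j -> Int
  unify g ~ i
  unify h -> Int ~ j -> Int
  unify h ~ j
  unify Int ~ Int
  unify c -> d -> Int ~ i -> j -> Int
  unify c ~ i
  unify d -> Int ~ j -> Int
  unify d ~ j
  unify Int ~ Int
c : k
  unify k ~ Bool
  unify Int ~ Int
  unify Int ~ Int
  unify Bool ~ Bool
  unify Bool ~ Bool
  unify Bool ~ Bool
\c._ : Bool -> Bool
  unify i -> j -> Int ~ (Bool -> Bool) -> l
  unify i ~ Bool -> Bool
  unify j -> Int ~ l
_ _ : j -> Int
  unify b -> Bool ~ (j -> Int) -> m
  unify b ~ j -> Int
  unify Bool ~ m
_ _ : Bool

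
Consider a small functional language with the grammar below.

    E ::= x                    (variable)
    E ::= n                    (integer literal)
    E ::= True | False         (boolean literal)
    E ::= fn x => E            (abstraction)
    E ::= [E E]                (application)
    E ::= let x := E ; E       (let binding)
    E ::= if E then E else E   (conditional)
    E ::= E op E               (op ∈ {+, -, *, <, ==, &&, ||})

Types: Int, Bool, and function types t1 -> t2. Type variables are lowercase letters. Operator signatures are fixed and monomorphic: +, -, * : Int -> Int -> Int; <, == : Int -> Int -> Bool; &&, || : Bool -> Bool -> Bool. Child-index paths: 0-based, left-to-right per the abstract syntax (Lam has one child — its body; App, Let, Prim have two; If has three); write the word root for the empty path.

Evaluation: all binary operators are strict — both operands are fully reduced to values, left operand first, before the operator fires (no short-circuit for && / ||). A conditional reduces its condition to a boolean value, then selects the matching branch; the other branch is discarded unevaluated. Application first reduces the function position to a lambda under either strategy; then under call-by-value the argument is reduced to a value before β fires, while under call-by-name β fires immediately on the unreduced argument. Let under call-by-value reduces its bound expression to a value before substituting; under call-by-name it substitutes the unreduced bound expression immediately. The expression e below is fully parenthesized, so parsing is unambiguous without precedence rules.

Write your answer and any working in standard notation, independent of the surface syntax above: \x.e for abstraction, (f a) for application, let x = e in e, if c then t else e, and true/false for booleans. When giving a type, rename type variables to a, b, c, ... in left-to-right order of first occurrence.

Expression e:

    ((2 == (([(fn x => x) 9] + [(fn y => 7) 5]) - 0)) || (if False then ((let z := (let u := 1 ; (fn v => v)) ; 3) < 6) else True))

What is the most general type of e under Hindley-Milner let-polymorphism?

Answer: Bool

Derivation:
  unify Int ~ Int
x : a
\x._ : a -> a
  unify a -> a ~ Int -> b
  unify a ~ Int
  unify Int ~ b
_ _ : Int
  unify Int ~ Int
\y._ : c -> Int
  unify c -> Int ~ Int -> d
  unify c ~ Int
  unify Int ~ d
_ _ : Int
  unify Int ~ Int
  unify Int ~ Int
  unify Int ~ Int
  unify Int ~ Int
  unify Bool ~ Bool
  unify Bool ~ Bool
let u : Int
v : e
\v._ : e -> e
let z : forall. e -> e
  unify Int ~ Int
  unify Int ~ Int
  unify Bool ~ Bool
  unify Bool ~ Bool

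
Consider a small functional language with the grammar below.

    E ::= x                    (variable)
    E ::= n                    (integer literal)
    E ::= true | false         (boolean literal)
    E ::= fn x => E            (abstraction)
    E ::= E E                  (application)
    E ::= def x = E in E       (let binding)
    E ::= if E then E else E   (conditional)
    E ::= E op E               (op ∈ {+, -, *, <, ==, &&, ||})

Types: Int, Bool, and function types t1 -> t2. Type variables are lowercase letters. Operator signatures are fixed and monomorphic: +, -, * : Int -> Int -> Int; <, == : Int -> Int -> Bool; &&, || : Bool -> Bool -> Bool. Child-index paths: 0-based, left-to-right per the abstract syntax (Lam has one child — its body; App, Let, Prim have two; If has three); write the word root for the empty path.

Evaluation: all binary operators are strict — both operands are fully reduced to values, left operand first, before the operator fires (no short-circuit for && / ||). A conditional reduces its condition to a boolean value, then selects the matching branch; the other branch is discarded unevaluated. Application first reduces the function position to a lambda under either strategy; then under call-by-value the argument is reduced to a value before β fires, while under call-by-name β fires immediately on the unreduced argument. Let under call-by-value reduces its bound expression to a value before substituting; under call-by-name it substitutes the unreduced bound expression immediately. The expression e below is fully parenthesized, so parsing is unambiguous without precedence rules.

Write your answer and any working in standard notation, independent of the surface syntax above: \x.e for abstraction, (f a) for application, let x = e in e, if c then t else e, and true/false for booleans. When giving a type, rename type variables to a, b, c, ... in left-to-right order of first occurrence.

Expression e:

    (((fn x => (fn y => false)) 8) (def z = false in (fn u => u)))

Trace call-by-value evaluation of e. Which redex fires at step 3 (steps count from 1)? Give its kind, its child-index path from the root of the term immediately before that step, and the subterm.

Working:
step 0: (((\x.(\y.false)) 8) (let z = false in (\u.u)))
step 1: [beta@0] ((\y.false) (let z = false in (\u.u)))
step 2: [let@1] ((\y.false) (\u.u))
step 3: [beta@root] false

Answer: beta at root : ((\y.false) (\u.u))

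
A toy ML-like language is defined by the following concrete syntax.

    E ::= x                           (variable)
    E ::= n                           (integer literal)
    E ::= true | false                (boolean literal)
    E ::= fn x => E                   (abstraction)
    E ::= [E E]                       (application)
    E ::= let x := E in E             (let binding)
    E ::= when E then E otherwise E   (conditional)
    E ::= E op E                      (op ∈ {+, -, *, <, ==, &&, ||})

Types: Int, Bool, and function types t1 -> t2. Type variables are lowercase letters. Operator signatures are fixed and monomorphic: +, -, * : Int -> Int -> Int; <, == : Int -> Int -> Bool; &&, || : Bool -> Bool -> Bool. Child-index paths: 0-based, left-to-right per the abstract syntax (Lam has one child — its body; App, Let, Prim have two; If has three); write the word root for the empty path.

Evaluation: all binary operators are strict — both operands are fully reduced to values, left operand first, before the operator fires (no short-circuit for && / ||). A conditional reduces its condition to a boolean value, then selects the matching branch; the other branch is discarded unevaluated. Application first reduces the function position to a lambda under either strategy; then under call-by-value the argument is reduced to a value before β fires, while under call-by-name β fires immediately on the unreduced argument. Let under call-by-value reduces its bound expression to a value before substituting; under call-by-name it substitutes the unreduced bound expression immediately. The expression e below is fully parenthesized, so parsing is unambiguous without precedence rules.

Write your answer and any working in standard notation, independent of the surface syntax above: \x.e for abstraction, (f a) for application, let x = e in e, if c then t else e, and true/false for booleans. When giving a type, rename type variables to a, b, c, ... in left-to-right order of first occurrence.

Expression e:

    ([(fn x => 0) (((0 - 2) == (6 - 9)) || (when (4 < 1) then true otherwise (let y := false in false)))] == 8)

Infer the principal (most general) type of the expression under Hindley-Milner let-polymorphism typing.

Answer: Bool

Trace:
\x._ : a -> Int
  unify Int ~ Int
  unify Int ~ Int
  unify Int ~ Int
  unify Int ~ Int
  unify Int ~ Int
  unify Int ~ Int
  unify Bool ~ Bool
  unify Int ~ Int
  unify Int ~ Int
  unify Bool ~ Bool
let y : Bool
  unify Bool ~ Bool
  unify Bool ~ Bool
  unify a -> Int ~ Bool -> b
  unify a ~ Bool
  unify Int ~ b
_ _ : Int
  unify Int ~ Int
  unify Int ~ Int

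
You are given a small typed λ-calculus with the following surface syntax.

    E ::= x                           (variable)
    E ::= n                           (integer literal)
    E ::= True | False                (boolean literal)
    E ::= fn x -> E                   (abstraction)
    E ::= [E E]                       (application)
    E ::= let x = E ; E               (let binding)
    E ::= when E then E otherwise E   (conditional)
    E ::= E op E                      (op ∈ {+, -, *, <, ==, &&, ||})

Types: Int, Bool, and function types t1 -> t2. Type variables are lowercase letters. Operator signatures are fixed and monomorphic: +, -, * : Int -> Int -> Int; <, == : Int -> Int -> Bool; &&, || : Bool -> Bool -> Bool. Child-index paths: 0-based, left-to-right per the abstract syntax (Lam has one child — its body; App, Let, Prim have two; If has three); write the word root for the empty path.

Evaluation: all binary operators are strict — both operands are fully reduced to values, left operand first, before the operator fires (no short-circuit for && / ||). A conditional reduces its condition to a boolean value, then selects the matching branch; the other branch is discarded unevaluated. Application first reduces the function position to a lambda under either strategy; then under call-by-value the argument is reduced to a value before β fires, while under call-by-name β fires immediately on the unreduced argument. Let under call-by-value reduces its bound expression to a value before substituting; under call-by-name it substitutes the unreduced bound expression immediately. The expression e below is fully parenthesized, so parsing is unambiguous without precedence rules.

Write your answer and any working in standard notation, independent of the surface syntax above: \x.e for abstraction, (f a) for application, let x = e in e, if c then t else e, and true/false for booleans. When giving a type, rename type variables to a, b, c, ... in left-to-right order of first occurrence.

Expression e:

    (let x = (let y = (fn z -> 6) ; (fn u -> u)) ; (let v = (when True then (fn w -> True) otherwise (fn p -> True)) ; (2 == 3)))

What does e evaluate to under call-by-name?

Derivation:
step 0: (let x = (let y = (\z.6) in (\u.u)) in (let v = (if true then (\w.true) else (\p.true)) in (2 == 3)))
step 1: [let@root] (let v = (if true then (\w.true) else (\p.true)) in (2 == 3))
step 2: [let@root] (2 == 3)
step 3: [delta@root] false

Answer: false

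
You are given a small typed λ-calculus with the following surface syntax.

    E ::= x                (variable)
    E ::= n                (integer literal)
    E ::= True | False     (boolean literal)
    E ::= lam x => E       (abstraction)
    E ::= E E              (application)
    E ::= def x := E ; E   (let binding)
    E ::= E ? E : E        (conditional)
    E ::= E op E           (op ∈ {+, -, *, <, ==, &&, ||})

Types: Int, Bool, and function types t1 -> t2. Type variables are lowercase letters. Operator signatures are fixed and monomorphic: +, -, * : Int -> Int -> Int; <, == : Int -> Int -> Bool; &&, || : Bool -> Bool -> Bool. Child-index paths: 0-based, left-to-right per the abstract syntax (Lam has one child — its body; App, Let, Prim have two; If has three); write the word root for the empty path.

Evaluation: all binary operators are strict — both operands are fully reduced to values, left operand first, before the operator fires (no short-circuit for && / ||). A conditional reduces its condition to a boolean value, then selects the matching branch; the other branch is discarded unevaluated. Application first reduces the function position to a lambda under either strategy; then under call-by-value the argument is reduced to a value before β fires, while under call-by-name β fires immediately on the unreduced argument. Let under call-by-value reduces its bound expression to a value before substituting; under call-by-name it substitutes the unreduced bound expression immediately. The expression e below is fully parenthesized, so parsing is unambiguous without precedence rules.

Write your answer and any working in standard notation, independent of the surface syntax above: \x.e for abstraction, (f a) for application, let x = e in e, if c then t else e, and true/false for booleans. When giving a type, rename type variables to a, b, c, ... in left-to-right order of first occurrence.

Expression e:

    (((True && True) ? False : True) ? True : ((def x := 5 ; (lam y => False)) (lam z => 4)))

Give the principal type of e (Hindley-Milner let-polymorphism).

Trace:
  unify Bool ~ Bool
  unify Bool ~ Bool
  unify Bool ~ Bool
  unify Bool ~ Bool
  unify Bool ~ Bool
let x : Int
\y._ : a -> Bool
\z._ : b -> Int
  unify a -> Bool ~ (b -> Int) -> c
  unify a ~ b -> Int
  unify Bool ~ c
_ _ : Bool
  unify Bool ~ Bool

Answer: Bool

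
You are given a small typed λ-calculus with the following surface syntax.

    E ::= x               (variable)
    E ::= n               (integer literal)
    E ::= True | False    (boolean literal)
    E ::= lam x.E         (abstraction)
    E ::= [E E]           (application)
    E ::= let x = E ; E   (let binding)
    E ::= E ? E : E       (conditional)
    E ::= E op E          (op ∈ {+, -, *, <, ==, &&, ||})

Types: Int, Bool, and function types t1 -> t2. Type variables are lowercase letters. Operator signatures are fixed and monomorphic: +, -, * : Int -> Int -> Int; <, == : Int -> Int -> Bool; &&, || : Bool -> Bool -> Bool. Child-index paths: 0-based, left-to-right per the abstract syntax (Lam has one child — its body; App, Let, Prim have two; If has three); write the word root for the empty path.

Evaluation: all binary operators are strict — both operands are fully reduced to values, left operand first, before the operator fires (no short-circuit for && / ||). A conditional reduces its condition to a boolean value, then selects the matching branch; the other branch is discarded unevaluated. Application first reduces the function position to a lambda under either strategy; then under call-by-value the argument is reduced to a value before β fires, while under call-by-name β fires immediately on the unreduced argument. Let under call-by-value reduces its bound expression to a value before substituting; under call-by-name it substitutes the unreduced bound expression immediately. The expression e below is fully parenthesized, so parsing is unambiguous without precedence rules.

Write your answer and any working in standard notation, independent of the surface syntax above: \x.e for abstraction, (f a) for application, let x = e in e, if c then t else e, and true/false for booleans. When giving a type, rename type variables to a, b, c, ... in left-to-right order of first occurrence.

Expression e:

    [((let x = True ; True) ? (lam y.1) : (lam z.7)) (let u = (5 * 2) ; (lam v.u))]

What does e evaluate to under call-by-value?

Trace:
step 0: ((if (let x = true in true) then (\y.1) else (\z.7)) (let u = (5 * 2) in (\v.u)))
step 1: [let@0.0] ((if true then (\y.1) else (\z.7)) (let u = (5 * 2) in (\v.u)))
step 2: [if@0] ((\y.1) (let u = (5 * 2) in (\v.u)))
step 3: [delta@1.0] ((\y.1) (let u = 10 in (\v.u)))
step 4: [let@1] ((\y.1) (\v.10))
step 5: [beta@root] 1

Answer: 1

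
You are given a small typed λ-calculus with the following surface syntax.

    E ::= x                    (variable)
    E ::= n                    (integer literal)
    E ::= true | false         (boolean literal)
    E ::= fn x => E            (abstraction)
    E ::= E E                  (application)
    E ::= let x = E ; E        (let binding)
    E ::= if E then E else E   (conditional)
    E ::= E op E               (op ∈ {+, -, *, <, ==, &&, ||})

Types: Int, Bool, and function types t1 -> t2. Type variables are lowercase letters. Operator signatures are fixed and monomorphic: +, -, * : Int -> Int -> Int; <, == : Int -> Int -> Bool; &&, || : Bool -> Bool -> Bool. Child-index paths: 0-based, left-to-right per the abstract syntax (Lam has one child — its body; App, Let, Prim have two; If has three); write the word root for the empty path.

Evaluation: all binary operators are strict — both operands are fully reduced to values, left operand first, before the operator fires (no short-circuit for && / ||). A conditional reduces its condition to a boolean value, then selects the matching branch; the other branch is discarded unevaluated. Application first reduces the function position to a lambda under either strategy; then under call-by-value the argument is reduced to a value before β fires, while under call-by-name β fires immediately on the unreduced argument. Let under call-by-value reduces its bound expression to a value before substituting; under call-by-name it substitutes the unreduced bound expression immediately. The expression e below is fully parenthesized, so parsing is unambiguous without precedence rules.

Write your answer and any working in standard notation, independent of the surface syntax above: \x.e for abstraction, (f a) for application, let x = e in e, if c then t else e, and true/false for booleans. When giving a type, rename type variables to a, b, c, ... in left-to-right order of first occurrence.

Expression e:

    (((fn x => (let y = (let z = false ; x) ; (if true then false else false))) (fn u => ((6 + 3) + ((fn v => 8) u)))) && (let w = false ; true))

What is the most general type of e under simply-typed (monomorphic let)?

Answer: Bool

Trace:
let z : Bool
x : a
let y : a
  unify Bool ~ Bool
  unify Bool ~ Bool
\x._ : a -> Bool
  unify Int ~ Int
  unify Int ~ Int
  unify Int ~ Int
\v._ : c -> Int
u : b
  unify c -> Int ~ b -> d
  unify c ~ b
  unify Int ~ d
_ _ : Int
  unify Int ~ Int
\u._ : b -> Int
  unify a -> Bool ~ (b -> Int) -> e
  unify a ~ b -> Int
  unify Bool ~ e
_ _ : Bool
  unify Bool ~ Bool
let w : Bool
  unify Bool ~ Bool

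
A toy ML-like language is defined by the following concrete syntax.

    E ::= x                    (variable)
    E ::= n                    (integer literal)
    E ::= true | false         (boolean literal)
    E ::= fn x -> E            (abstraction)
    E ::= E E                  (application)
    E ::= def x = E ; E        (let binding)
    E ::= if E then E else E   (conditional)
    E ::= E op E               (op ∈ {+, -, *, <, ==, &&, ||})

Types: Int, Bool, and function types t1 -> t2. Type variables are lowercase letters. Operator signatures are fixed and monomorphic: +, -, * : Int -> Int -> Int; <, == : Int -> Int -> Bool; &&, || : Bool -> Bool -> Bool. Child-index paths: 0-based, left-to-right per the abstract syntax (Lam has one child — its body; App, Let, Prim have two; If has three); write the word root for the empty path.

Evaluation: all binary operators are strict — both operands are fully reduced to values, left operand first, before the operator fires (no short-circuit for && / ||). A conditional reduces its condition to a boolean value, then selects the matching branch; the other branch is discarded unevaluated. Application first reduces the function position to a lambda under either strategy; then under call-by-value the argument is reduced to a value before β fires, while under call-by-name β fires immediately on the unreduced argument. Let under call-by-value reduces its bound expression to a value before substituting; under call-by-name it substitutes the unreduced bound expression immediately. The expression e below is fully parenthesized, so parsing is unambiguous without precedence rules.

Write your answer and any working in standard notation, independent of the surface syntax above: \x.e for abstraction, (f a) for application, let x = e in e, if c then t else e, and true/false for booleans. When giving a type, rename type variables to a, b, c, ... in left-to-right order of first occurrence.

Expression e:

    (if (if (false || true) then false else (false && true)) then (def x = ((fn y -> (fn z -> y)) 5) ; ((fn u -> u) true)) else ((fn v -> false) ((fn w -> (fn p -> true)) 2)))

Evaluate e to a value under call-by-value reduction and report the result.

Working:
step 0: (if (if (false || true) then false else (false && true)) then (let x = ((\y.(\z.y)) 5) in ((\u.u) true)) else ((\v.false) ((\w.(\p.true)) 2)))
step 1: [delta@0.0] (if (if true then false else (false && true)) then (let x = ((\y.(\z.y)) 5) in ((\u.u) true)) else ((\v.false) ((\w.(\p.true)) 2)))
step 2: [if@0] (if false then (let x = ((\y.(\z.y)) 5) in ((\u.u) true)) else ((\v.false) ((\w.(\p.true)) 2)))
step 3: [if@root] ((\v.false) ((\w.(\p.true)) 2))
step 4: [beta@1] ((\v.false) (\p.true))
step 5: [beta@root] false

Answer: false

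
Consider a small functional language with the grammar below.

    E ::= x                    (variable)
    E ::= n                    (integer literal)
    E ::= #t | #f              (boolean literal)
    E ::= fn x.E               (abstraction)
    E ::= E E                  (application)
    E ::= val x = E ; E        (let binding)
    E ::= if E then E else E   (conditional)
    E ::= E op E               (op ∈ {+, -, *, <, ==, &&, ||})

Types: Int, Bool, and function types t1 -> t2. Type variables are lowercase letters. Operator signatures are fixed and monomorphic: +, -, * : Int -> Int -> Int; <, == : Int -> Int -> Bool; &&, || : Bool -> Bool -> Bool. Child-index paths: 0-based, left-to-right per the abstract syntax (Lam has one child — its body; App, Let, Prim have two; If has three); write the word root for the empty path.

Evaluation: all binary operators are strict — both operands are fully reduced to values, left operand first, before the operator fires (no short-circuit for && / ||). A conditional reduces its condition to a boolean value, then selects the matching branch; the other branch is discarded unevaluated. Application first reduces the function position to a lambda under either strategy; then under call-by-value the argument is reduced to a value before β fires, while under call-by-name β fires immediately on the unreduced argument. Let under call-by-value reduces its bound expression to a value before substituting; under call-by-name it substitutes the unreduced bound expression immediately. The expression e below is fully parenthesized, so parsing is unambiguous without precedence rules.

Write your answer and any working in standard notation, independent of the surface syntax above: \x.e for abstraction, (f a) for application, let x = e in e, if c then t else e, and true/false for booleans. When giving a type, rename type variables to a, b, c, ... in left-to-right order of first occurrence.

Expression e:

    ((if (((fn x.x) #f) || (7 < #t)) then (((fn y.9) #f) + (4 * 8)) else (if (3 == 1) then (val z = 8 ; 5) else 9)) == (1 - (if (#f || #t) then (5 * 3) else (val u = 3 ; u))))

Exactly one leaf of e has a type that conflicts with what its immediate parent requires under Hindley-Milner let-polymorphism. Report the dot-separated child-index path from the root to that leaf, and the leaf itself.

Derivation:
x : a
\x._ : a -> a
  unify a -> a ~ Bool -> b
  unify a ~ Bool
  unify Bool ~ b
_ _ : Bool
  unify Bool ~ Bool
  unify Int ~ Int
  unify Bool ~ Int
  FAIL: mismatch Bool ~ Int

Answer: 0.0.1.1 : true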